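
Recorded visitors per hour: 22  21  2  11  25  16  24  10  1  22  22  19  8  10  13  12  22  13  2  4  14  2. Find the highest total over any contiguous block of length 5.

[22, 21, 2, 11, 25] → sum 81
[21, 2, 11, 25, 16] → sum 75
[2, 11, 25, 16, 24] → sum 78
[11, 25, 16, 24, 10] → sum 86
[25, 16, 24, 10, 1] → sum 76
[16, 24, 10, 1, 22] → sum 73
[24, 10, 1, 22, 22] → sum 79
[10, 1, 22, 22, 19] → sum 74
[1, 22, 22, 19, 8] → sum 72
[22, 22, 19, 8, 10] → sum 81
[22, 19, 8, 10, 13] → sum 72
[19, 8, 10, 13, 12] → sum 62
[8, 10, 13, 12, 22] → sum 65
[10, 13, 12, 22, 13] → sum 70
[13, 12, 22, 13, 2] → sum 62
[12, 22, 13, 2, 4] → sum 53
[22, 13, 2, 4, 14] → sum 55
[13, 2, 4, 14, 2] → sum 35
Highest of these is 86.

86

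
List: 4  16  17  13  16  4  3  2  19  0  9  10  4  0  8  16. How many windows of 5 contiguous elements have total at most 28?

[4, 16, 17, 13, 16] → sum 66
[16, 17, 13, 16, 4] → sum 66
[17, 13, 16, 4, 3] → sum 53
[13, 16, 4, 3, 2] → sum 38
[16, 4, 3, 2, 19] → sum 44
[4, 3, 2, 19, 0] → sum 28  ≤ 28 ✓
[3, 2, 19, 0, 9] → sum 33
[2, 19, 0, 9, 10] → sum 40
[19, 0, 9, 10, 4] → sum 42
[0, 9, 10, 4, 0] → sum 23  ≤ 28 ✓
[9, 10, 4, 0, 8] → sum 31
[10, 4, 0, 8, 16] → sum 38
2 windows satisfy the condition.

2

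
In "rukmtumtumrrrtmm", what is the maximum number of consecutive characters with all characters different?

5

[r] len 1
[r, u] len 2
[r, u, k] len 3
[r, u, k, m] len 4
[r, u, k, m, t] len 5
[k, m, t, u] len 4
[t, u, m] len 3
[u, m, t] len 3
[m, t, u] len 3
[t, u, m] len 3
[t, u, m, r] len 4
[r] len 1
[r] len 1
[r, t] len 2
[r, t, m] len 3
[m] len 1
Longest all-distinct length: 5.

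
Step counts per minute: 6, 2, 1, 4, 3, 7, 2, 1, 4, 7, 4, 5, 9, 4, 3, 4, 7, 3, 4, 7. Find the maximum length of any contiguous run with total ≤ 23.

add 6: [6] sum 6, len 1
add 2: [6, 2] sum 8, len 2
add 1: [6, 2, 1] sum 9, len 3
add 4: [6, 2, 1, 4] sum 13, len 4
add 3: [6, 2, 1, 4, 3] sum 16, len 5
add 7: [6, 2, 1, 4, 3, 7] sum 23, len 6
add 2: [2, 1, 4, 3, 7, 2] sum 19, len 6
add 1: [2, 1, 4, 3, 7, 2, 1] sum 20, len 7
add 4: [1, 4, 3, 7, 2, 1, 4] sum 22, len 7
add 7: [7, 2, 1, 4, 7] sum 21, len 5
add 4: [2, 1, 4, 7, 4] sum 18, len 5
add 5: [2, 1, 4, 7, 4, 5] sum 23, len 6
add 9: [4, 5, 9] sum 18, len 3
add 4: [4, 5, 9, 4] sum 22, len 4
add 3: [5, 9, 4, 3] sum 21, len 4
add 4: [9, 4, 3, 4] sum 20, len 4
add 7: [4, 3, 4, 7] sum 18, len 4
add 3: [4, 3, 4, 7, 3] sum 21, len 5
add 4: [3, 4, 7, 3, 4] sum 21, len 5
add 7: [7, 3, 4, 7] sum 21, len 4
Longest length seen: 7.

7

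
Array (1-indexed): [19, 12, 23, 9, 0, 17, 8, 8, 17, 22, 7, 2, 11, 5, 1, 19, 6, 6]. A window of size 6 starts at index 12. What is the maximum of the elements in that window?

19

Elements at indices 12..17: 2, 11, 5, 1, 19, 6
max(2, 11, 5, 1, 19, 6) = 19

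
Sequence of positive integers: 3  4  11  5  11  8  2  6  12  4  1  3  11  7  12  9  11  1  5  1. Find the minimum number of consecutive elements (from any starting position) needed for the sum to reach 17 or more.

add 3: running sum 3 < 17
add 4: running sum 7 < 17
add 11: shortest ending here [3, 4, 11] sum 18, len 3
add 5: shortest ending here [4, 11, 5] sum 20, len 3
add 11: shortest ending here [11, 5, 11] sum 27, len 3
add 8: shortest ending here [11, 8] sum 19, len 2
add 2: shortest ending here [11, 8, 2] sum 21, len 3
add 6: shortest ending here [11, 8, 2, 6] sum 27, len 4
add 12: shortest ending here [6, 12] sum 18, len 2
add 4: shortest ending here [6, 12, 4] sum 22, len 3
add 1: shortest ending here [12, 4, 1] sum 17, len 3
add 3: shortest ending here [12, 4, 1, 3] sum 20, len 4
add 11: shortest ending here [4, 1, 3, 11] sum 19, len 4
add 7: shortest ending here [11, 7] sum 18, len 2
add 12: shortest ending here [7, 12] sum 19, len 2
add 9: shortest ending here [12, 9] sum 21, len 2
add 11: shortest ending here [9, 11] sum 20, len 2
add 1: shortest ending here [9, 11, 1] sum 21, len 3
add 5: shortest ending here [11, 1, 5] sum 17, len 3
add 1: shortest ending here [11, 1, 5, 1] sum 18, len 4
Shortest qualifying length: 2.

2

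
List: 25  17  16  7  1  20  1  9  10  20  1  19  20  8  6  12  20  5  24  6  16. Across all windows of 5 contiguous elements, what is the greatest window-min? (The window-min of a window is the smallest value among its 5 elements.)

(25, 17, 16, 7, 1) → min 1
(17, 16, 7, 1, 20) → min 1
(16, 7, 1, 20, 1) → min 1
(7, 1, 20, 1, 9) → min 1
(1, 20, 1, 9, 10) → min 1
(20, 1, 9, 10, 20) → min 1
(1, 9, 10, 20, 1) → min 1
(9, 10, 20, 1, 19) → min 1
(10, 20, 1, 19, 20) → min 1
(20, 1, 19, 20, 8) → min 1
(1, 19, 20, 8, 6) → min 1
(19, 20, 8, 6, 12) → min 6
(20, 8, 6, 12, 20) → min 6
(8, 6, 12, 20, 5) → min 5
(6, 12, 20, 5, 24) → min 5
(12, 20, 5, 24, 6) → min 5
(20, 5, 24, 6, 16) → min 5
Greatest of these is 6.

6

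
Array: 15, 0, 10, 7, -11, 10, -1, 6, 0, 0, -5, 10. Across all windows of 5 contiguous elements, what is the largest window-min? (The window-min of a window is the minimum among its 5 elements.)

-1

15 0 10 7 -11 → min -11
0 10 7 -11 10 → min -11
10 7 -11 10 -1 → min -11
7 -11 10 -1 6 → min -11
-11 10 -1 6 0 → min -11
10 -1 6 0 0 → min -1
-1 6 0 0 -5 → min -5
6 0 0 -5 10 → min -5
Largest of these is -1.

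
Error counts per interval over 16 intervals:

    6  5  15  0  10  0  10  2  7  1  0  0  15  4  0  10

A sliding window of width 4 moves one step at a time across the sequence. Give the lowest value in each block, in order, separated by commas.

0, 0, 0, 0, 0, 0, 1, 0, 0, 0, 0, 0, 0

(6, 5, 15, 0) → min 0
(5, 15, 0, 10) → min 0
(15, 0, 10, 0) → min 0
(0, 10, 0, 10) → min 0
(10, 0, 10, 2) → min 0
(0, 10, 2, 7) → min 0
(10, 2, 7, 1) → min 1
(2, 7, 1, 0) → min 0
(7, 1, 0, 0) → min 0
(1, 0, 0, 15) → min 0
(0, 0, 15, 4) → min 0
(0, 15, 4, 0) → min 0
(15, 4, 0, 10) → min 0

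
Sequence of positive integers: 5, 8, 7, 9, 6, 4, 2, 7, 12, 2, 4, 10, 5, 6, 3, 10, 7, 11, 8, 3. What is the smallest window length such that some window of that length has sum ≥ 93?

add 5: running sum 5 < 93
add 8: running sum 13 < 93
add 7: running sum 20 < 93
add 9: running sum 29 < 93
add 6: running sum 35 < 93
add 4: running sum 39 < 93
add 2: running sum 41 < 93
add 7: running sum 48 < 93
add 12: running sum 60 < 93
add 2: running sum 62 < 93
add 4: running sum 66 < 93
add 10: running sum 76 < 93
add 5: running sum 81 < 93
add 6: running sum 87 < 93
add 3: running sum 90 < 93
add 10: shortest ending here [8, 7, 9, 6, 4, 2, 7, 12, 2, 4, 10, 5, 6, 3, 10] sum 95, len 15
add 7: shortest ending here [7, 9, 6, 4, 2, 7, 12, 2, 4, 10, 5, 6, 3, 10, 7] sum 94, len 15
add 11: shortest ending here [9, 6, 4, 2, 7, 12, 2, 4, 10, 5, 6, 3, 10, 7, 11] sum 98, len 15
add 8: shortest ending here [6, 4, 2, 7, 12, 2, 4, 10, 5, 6, 3, 10, 7, 11, 8] sum 97, len 15
add 3: shortest ending here [4, 2, 7, 12, 2, 4, 10, 5, 6, 3, 10, 7, 11, 8, 3] sum 94, len 15
Shortest qualifying length: 15.

15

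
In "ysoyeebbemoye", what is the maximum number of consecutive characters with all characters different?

[y] len 1
[y, s] len 2
[y, s, o] len 3
[s, o, y] len 3
[s, o, y, e] len 4
[e] len 1
[e, b] len 2
[b] len 1
[b, e] len 2
[b, e, m] len 3
[b, e, m, o] len 4
[b, e, m, o, y] len 5
[m, o, y, e] len 4
Longest all-distinct length: 5.

5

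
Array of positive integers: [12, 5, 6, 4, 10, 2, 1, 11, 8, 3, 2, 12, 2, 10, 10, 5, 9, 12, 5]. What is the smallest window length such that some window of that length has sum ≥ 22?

add 12: running sum 12 < 22
add 5: running sum 17 < 22
add 6: shortest ending here [12, 5, 6] sum 23, len 3
add 4: shortest ending here [12, 5, 6, 4] sum 27, len 4
add 10: shortest ending here [5, 6, 4, 10] sum 25, len 4
add 2: shortest ending here [6, 4, 10, 2] sum 22, len 4
add 1: shortest ending here [6, 4, 10, 2, 1] sum 23, len 5
add 11: shortest ending here [10, 2, 1, 11] sum 24, len 4
add 8: shortest ending here [2, 1, 11, 8] sum 22, len 4
add 3: shortest ending here [11, 8, 3] sum 22, len 3
add 2: shortest ending here [11, 8, 3, 2] sum 24, len 4
add 12: shortest ending here [8, 3, 2, 12] sum 25, len 4
add 2: shortest ending here [8, 3, 2, 12, 2] sum 27, len 5
add 10: shortest ending here [12, 2, 10] sum 24, len 3
add 10: shortest ending here [2, 10, 10] sum 22, len 3
add 5: shortest ending here [10, 10, 5] sum 25, len 3
add 9: shortest ending here [10, 5, 9] sum 24, len 3
add 12: shortest ending here [5, 9, 12] sum 26, len 3
add 5: shortest ending here [9, 12, 5] sum 26, len 3
Shortest qualifying length: 3.

3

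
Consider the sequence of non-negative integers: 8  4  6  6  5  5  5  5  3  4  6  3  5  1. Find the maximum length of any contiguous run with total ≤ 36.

8

[8] sum 8 len 1
[8, 4] sum 12 len 2
[8, 4, 6] sum 18 len 3
[8, 4, 6, 6] sum 24 len 4
[8, 4, 6, 6, 5] sum 29 len 5
[8, 4, 6, 6, 5, 5] sum 34 len 6
[4, 6, 6, 5, 5, 5] sum 31 len 6
[4, 6, 6, 5, 5, 5, 5] sum 36 len 7
[6, 6, 5, 5, 5, 5, 3] sum 35 len 7
[6, 5, 5, 5, 5, 3, 4] sum 33 len 7
[5, 5, 5, 5, 3, 4, 6] sum 33 len 7
[5, 5, 5, 5, 3, 4, 6, 3] sum 36 len 8
[5, 5, 5, 3, 4, 6, 3, 5] sum 36 len 8
[5, 5, 3, 4, 6, 3, 5, 1] sum 32 len 8
Longest length seen: 8.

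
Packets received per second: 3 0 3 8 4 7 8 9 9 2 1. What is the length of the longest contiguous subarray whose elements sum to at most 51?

10

Extend to the right; shrink from the left whenever the sum exceeds 51:
add 3: [3] sum 3, len 1
add 0: [3, 0] sum 3, len 2
add 3: [3, 0, 3] sum 6, len 3
add 8: [3, 0, 3, 8] sum 14, len 4
add 4: [3, 0, 3, 8, 4] sum 18, len 5
add 7: [3, 0, 3, 8, 4, 7] sum 25, len 6
add 8: [3, 0, 3, 8, 4, 7, 8] sum 33, len 7
add 9: [3, 0, 3, 8, 4, 7, 8, 9] sum 42, len 8
add 9: [3, 0, 3, 8, 4, 7, 8, 9, 9] sum 51, len 9
add 2: [0, 3, 8, 4, 7, 8, 9, 9, 2] sum 50, len 9
add 1: [0, 3, 8, 4, 7, 8, 9, 9, 2, 1] sum 51, len 10
Longest length seen: 10.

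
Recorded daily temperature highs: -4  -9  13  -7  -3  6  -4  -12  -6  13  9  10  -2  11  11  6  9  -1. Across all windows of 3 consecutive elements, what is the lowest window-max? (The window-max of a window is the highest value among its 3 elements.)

-4

Each size-3 window and its max:
[-4, -9, 13] → max 13
[-9, 13, -7] → max 13
[13, -7, -3] → max 13
[-7, -3, 6] → max 6
[-3, 6, -4] → max 6
[6, -4, -12] → max 6
[-4, -12, -6] → max -4
[-12, -6, 13] → max 13
[-6, 13, 9] → max 13
[13, 9, 10] → max 13
[9, 10, -2] → max 10
[10, -2, 11] → max 11
[-2, 11, 11] → max 11
[11, 11, 6] → max 11
[11, 6, 9] → max 11
[6, 9, -1] → max 9
Lowest of these is -4.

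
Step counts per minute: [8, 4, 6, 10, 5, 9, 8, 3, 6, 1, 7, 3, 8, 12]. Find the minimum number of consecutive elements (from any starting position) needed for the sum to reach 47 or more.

7

Extend right; whenever the sum reaches 47, record the length and shrink from the left:
add 8: running sum 8 < 47
add 4: running sum 12 < 47
add 6: running sum 18 < 47
add 10: running sum 28 < 47
add 5: running sum 33 < 47
add 9: running sum 42 < 47
end 6: [8, 4, 6, 10, 5, 9, 8] sum 50, len 7
end 7: [8, 4, 6, 10, 5, 9, 8, 3] sum 53, len 8
end 8: [6, 10, 5, 9, 8, 3, 6] sum 47, len 7
end 9: [6, 10, 5, 9, 8, 3, 6, 1] sum 48, len 8
end 10: [10, 5, 9, 8, 3, 6, 1, 7] sum 49, len 8
end 11: [10, 5, 9, 8, 3, 6, 1, 7, 3] sum 52, len 9
end 12: [5, 9, 8, 3, 6, 1, 7, 3, 8] sum 50, len 9
end 13: [8, 3, 6, 1, 7, 3, 8, 12] sum 48, len 8
Shortest qualifying length: 7.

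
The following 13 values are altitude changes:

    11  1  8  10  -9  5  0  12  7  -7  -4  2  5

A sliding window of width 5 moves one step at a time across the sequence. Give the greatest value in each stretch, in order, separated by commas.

11 1 8 10 -9 → max 11
1 8 10 -9 5 → max 10
8 10 -9 5 0 → max 10
10 -9 5 0 12 → max 12
-9 5 0 12 7 → max 12
5 0 12 7 -7 → max 12
0 12 7 -7 -4 → max 12
12 7 -7 -4 2 → max 12
7 -7 -4 2 5 → max 7

11, 10, 10, 12, 12, 12, 12, 12, 7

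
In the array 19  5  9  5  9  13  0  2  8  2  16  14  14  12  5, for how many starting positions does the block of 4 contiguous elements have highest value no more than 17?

11

19 5 9 5 → max 19
5 9 5 9 → max 9  ≤ 17 ✓
9 5 9 13 → max 13  ≤ 17 ✓
5 9 13 0 → max 13  ≤ 17 ✓
9 13 0 2 → max 13  ≤ 17 ✓
13 0 2 8 → max 13  ≤ 17 ✓
0 2 8 2 → max 8  ≤ 17 ✓
2 8 2 16 → max 16  ≤ 17 ✓
8 2 16 14 → max 16  ≤ 17 ✓
2 16 14 14 → max 16  ≤ 17 ✓
16 14 14 12 → max 16  ≤ 17 ✓
14 14 12 5 → max 14  ≤ 17 ✓
11 windows satisfy the condition.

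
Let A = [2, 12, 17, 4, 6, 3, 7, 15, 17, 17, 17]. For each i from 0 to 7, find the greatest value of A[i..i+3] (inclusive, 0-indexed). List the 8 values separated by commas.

(2, 12, 17, 4) → max 17
(12, 17, 4, 6) → max 17
(17, 4, 6, 3) → max 17
(4, 6, 3, 7) → max 7
(6, 3, 7, 15) → max 15
(3, 7, 15, 17) → max 17
(7, 15, 17, 17) → max 17
(15, 17, 17, 17) → max 17

17, 17, 17, 7, 15, 17, 17, 17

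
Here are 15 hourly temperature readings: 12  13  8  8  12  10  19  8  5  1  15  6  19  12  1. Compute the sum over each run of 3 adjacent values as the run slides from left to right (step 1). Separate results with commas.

12 13 8 → sum 33
13 8 8 → sum 29
8 8 12 → sum 28
8 12 10 → sum 30
12 10 19 → sum 41
10 19 8 → sum 37
19 8 5 → sum 32
8 5 1 → sum 14
5 1 15 → sum 21
1 15 6 → sum 22
15 6 19 → sum 40
6 19 12 → sum 37
19 12 1 → sum 32

33, 29, 28, 30, 41, 37, 32, 14, 21, 22, 40, 37, 32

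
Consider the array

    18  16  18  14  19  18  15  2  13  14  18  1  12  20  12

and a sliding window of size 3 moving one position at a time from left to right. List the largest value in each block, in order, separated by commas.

Sliding a size-3 window across the 15 values:
[18, 16, 18] → max 18
[16, 18, 14] → max 18
[18, 14, 19] → max 19
[14, 19, 18] → max 19
[19, 18, 15] → max 19
[18, 15, 2] → max 18
[15, 2, 13] → max 15
[2, 13, 14] → max 14
[13, 14, 18] → max 18
[14, 18, 1] → max 18
[18, 1, 12] → max 18
[1, 12, 20] → max 20
[12, 20, 12] → max 20

18, 18, 19, 19, 19, 18, 15, 14, 18, 18, 18, 20, 20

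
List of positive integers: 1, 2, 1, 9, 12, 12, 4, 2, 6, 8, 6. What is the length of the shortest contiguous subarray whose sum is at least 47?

Extend right; whenever the sum reaches 47, record the length and shrink from the left:
add 1: running sum 1 < 47
add 2: running sum 3 < 47
add 1: running sum 4 < 47
add 9: running sum 13 < 47
add 12: running sum 25 < 47
add 12: running sum 37 < 47
add 4: running sum 41 < 47
add 2: running sum 43 < 47
add 6: shortest ending here [2, 1, 9, 12, 12, 4, 2, 6] sum 48, len 8
add 8: shortest ending here [9, 12, 12, 4, 2, 6, 8] sum 53, len 7
add 6: shortest ending here [12, 12, 4, 2, 6, 8, 6] sum 50, len 7
Shortest qualifying length: 7.

7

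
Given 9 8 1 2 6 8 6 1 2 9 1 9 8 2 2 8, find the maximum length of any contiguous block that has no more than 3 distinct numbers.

5

add 9: window [9] (1 distinct), len 1
add 8: window [9, 8] (2 distinct), len 2
add 1: window [9, 8, 1] (3 distinct), len 3
add 2: window [8, 1, 2] (3 distinct), len 3
add 6: window [1, 2, 6] (3 distinct), len 3
add 8: window [2, 6, 8] (3 distinct), len 3
add 6: window [2, 6, 8, 6] (3 distinct), len 4
add 1: window [6, 8, 6, 1] (3 distinct), len 4
add 2: window [6, 1, 2] (3 distinct), len 3
add 9: window [1, 2, 9] (3 distinct), len 3
add 1: window [1, 2, 9, 1] (3 distinct), len 4
add 9: window [1, 2, 9, 1, 9] (3 distinct), len 5
add 8: window [9, 1, 9, 8] (3 distinct), len 4
add 2: window [9, 8, 2] (3 distinct), len 3
add 2: window [9, 8, 2, 2] (3 distinct), len 4
add 8: window [9, 8, 2, 2, 8] (3 distinct), len 5
Longest length with ≤3 distinct: 5.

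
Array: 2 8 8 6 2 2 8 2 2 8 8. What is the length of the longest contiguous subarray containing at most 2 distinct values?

add 2: window [2] (1 distinct), len 1
add 8: window [2, 8] (2 distinct), len 2
add 8: window [2, 8, 8] (2 distinct), len 3
add 6: window [8, 8, 6] (2 distinct), len 3
add 2: window [6, 2] (2 distinct), len 2
add 2: window [6, 2, 2] (2 distinct), len 3
add 8: window [2, 2, 8] (2 distinct), len 3
add 2: window [2, 2, 8, 2] (2 distinct), len 4
add 2: window [2, 2, 8, 2, 2] (2 distinct), len 5
add 8: window [2, 2, 8, 2, 2, 8] (2 distinct), len 6
add 8: window [2, 2, 8, 2, 2, 8, 8] (2 distinct), len 7
Longest length with ≤2 distinct: 7.

7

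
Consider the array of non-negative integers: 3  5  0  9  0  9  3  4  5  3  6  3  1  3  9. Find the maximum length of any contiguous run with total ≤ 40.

add 3: [3] sum 3, len 1
add 5: [3, 5] sum 8, len 2
add 0: [3, 5, 0] sum 8, len 3
add 9: [3, 5, 0, 9] sum 17, len 4
add 0: [3, 5, 0, 9, 0] sum 17, len 5
add 9: [3, 5, 0, 9, 0, 9] sum 26, len 6
add 3: [3, 5, 0, 9, 0, 9, 3] sum 29, len 7
add 4: [3, 5, 0, 9, 0, 9, 3, 4] sum 33, len 8
add 5: [3, 5, 0, 9, 0, 9, 3, 4, 5] sum 38, len 9
add 3: [5, 0, 9, 0, 9, 3, 4, 5, 3] sum 38, len 9
add 6: [0, 9, 0, 9, 3, 4, 5, 3, 6] sum 39, len 9
add 3: [0, 9, 3, 4, 5, 3, 6, 3] sum 33, len 8
add 1: [0, 9, 3, 4, 5, 3, 6, 3, 1] sum 34, len 9
add 3: [0, 9, 3, 4, 5, 3, 6, 3, 1, 3] sum 37, len 10
add 9: [3, 4, 5, 3, 6, 3, 1, 3, 9] sum 37, len 9
Longest length seen: 10.

10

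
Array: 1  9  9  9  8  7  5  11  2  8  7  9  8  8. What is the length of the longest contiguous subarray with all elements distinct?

6

[1] len 1
[1, 9] len 2
[9] len 1
[9] len 1
[9, 8] len 2
[9, 8, 7] len 3
[9, 8, 7, 5] len 4
[9, 8, 7, 5, 11] len 5
[9, 8, 7, 5, 11, 2] len 6
[7, 5, 11, 2, 8] len 5
[5, 11, 2, 8, 7] len 5
[5, 11, 2, 8, 7, 9] len 6
[7, 9, 8] len 3
[8] len 1
Longest all-distinct length: 6.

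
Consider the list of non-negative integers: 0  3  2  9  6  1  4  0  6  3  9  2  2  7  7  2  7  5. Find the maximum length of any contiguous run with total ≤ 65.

16

[0] sum 0 len 1
[0, 3] sum 3 len 2
[0, 3, 2] sum 5 len 3
[0, 3, 2, 9] sum 14 len 4
[0, 3, 2, 9, 6] sum 20 len 5
[0, 3, 2, 9, 6, 1] sum 21 len 6
[0, 3, 2, 9, 6, 1, 4] sum 25 len 7
[0, 3, 2, 9, 6, 1, 4, 0] sum 25 len 8
[0, 3, 2, 9, 6, 1, 4, 0, 6] sum 31 len 9
[0, 3, 2, 9, 6, 1, 4, 0, 6, 3] sum 34 len 10
[0, 3, 2, 9, 6, 1, 4, 0, 6, 3, 9] sum 43 len 11
[0, 3, 2, 9, 6, 1, 4, 0, 6, 3, 9, 2] sum 45 len 12
[0, 3, 2, 9, 6, 1, 4, 0, 6, 3, 9, 2, 2] sum 47 len 13
[0, 3, 2, 9, 6, 1, 4, 0, 6, 3, 9, 2, 2, 7] sum 54 len 14
[0, 3, 2, 9, 6, 1, 4, 0, 6, 3, 9, 2, 2, 7, 7] sum 61 len 15
[0, 3, 2, 9, 6, 1, 4, 0, 6, 3, 9, 2, 2, 7, 7, 2] sum 63 len 16
[9, 6, 1, 4, 0, 6, 3, 9, 2, 2, 7, 7, 2, 7] sum 65 len 14
[6, 1, 4, 0, 6, 3, 9, 2, 2, 7, 7, 2, 7, 5] sum 61 len 14
Longest length seen: 16.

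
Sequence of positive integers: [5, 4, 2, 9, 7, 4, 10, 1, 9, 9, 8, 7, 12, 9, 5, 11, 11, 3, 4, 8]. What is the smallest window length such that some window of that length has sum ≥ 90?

11

add 5: running sum 5 < 90
add 4: running sum 9 < 90
add 2: running sum 11 < 90
add 9: running sum 20 < 90
add 7: running sum 27 < 90
add 4: running sum 31 < 90
add 10: running sum 41 < 90
add 1: running sum 42 < 90
add 9: running sum 51 < 90
add 9: running sum 60 < 90
add 8: running sum 68 < 90
add 7: running sum 75 < 90
add 12: running sum 87 < 90
end 13: [4, 2, 9, 7, 4, 10, 1, 9, 9, 8, 7, 12, 9] sum 91, len 13
end 14: [9, 7, 4, 10, 1, 9, 9, 8, 7, 12, 9, 5] sum 90, len 12
end 15: [7, 4, 10, 1, 9, 9, 8, 7, 12, 9, 5, 11] sum 92, len 12
end 16: [10, 1, 9, 9, 8, 7, 12, 9, 5, 11, 11] sum 92, len 11
end 17: [10, 1, 9, 9, 8, 7, 12, 9, 5, 11, 11, 3] sum 95, len 12
end 18: [10, 1, 9, 9, 8, 7, 12, 9, 5, 11, 11, 3, 4] sum 99, len 13
end 19: [9, 9, 8, 7, 12, 9, 5, 11, 11, 3, 4, 8] sum 96, len 12
Shortest qualifying length: 11.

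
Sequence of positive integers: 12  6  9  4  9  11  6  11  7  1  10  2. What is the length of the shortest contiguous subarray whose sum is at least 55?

7

Extend right; whenever the sum reaches 55, record the length and shrink from the left:
add 12: running sum 12 < 55
add 6: running sum 18 < 55
add 9: running sum 27 < 55
add 4: running sum 31 < 55
add 9: running sum 40 < 55
add 11: running sum 51 < 55
add 6: shortest ending here [12, 6, 9, 4, 9, 11, 6] sum 57, len 7
add 11: shortest ending here [6, 9, 4, 9, 11, 6, 11] sum 56, len 7
add 7: shortest ending here [9, 4, 9, 11, 6, 11, 7] sum 57, len 7
add 1: shortest ending here [9, 4, 9, 11, 6, 11, 7, 1] sum 58, len 8
add 10: shortest ending here [9, 11, 6, 11, 7, 1, 10] sum 55, len 7
add 2: shortest ending here [9, 11, 6, 11, 7, 1, 10, 2] sum 57, len 8
Shortest qualifying length: 7.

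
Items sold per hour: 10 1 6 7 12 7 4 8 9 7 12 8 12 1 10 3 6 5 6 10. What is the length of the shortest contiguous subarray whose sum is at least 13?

2

Extend right; whenever the sum reaches 13, record the length and shrink from the left:
add 10: running sum 10 < 13
add 1: running sum 11 < 13
add 6: shortest ending here [10, 1, 6] sum 17, len 3
add 7: shortest ending here [6, 7] sum 13, len 2
add 12: shortest ending here [7, 12] sum 19, len 2
add 7: shortest ending here [12, 7] sum 19, len 2
add 4: shortest ending here [12, 7, 4] sum 23, len 3
add 8: shortest ending here [7, 4, 8] sum 19, len 3
add 9: shortest ending here [8, 9] sum 17, len 2
add 7: shortest ending here [9, 7] sum 16, len 2
add 12: shortest ending here [7, 12] sum 19, len 2
add 8: shortest ending here [12, 8] sum 20, len 2
add 12: shortest ending here [8, 12] sum 20, len 2
add 1: shortest ending here [12, 1] sum 13, len 2
add 10: shortest ending here [12, 1, 10] sum 23, len 3
add 3: shortest ending here [10, 3] sum 13, len 2
add 6: shortest ending here [10, 3, 6] sum 19, len 3
add 5: shortest ending here [3, 6, 5] sum 14, len 3
add 6: shortest ending here [6, 5, 6] sum 17, len 3
add 10: shortest ending here [6, 10] sum 16, len 2
Shortest qualifying length: 2.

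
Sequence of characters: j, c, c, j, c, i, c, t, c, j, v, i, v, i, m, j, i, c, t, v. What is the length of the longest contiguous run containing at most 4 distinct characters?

10

[j] 1 distinct, len 1
[j, c] 2 distinct, len 2
[j, c, c] 2 distinct, len 3
[j, c, c, j] 2 distinct, len 4
[j, c, c, j, c] 2 distinct, len 5
[j, c, c, j, c, i] 3 distinct, len 6
[j, c, c, j, c, i, c] 3 distinct, len 7
[j, c, c, j, c, i, c, t] 4 distinct, len 8
[j, c, c, j, c, i, c, t, c] 4 distinct, len 9
[j, c, c, j, c, i, c, t, c, j] 4 distinct, len 10
[c, t, c, j, v] 4 distinct, len 5
[c, j, v, i] 4 distinct, len 4
[c, j, v, i, v] 4 distinct, len 5
[c, j, v, i, v, i] 4 distinct, len 6
[j, v, i, v, i, m] 4 distinct, len 6
[j, v, i, v, i, m, j] 4 distinct, len 7
[j, v, i, v, i, m, j, i] 4 distinct, len 8
[i, m, j, i, c] 4 distinct, len 5
[j, i, c, t] 4 distinct, len 4
[i, c, t, v] 4 distinct, len 4
Longest length with ≤4 distinct: 10.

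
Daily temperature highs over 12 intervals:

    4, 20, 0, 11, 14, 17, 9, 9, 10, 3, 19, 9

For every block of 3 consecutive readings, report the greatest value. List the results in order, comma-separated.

(4, 20, 0) → max 20
(20, 0, 11) → max 20
(0, 11, 14) → max 14
(11, 14, 17) → max 17
(14, 17, 9) → max 17
(17, 9, 9) → max 17
(9, 9, 10) → max 10
(9, 10, 3) → max 10
(10, 3, 19) → max 19
(3, 19, 9) → max 19

20, 20, 14, 17, 17, 17, 10, 10, 19, 19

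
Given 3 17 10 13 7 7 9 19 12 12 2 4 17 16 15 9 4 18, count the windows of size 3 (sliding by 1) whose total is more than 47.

1

(3, 17, 10) → sum 30
(17, 10, 13) → sum 40
(10, 13, 7) → sum 30
(13, 7, 7) → sum 27
(7, 7, 9) → sum 23
(7, 9, 19) → sum 35
(9, 19, 12) → sum 40
(19, 12, 12) → sum 43
(12, 12, 2) → sum 26
(12, 2, 4) → sum 18
(2, 4, 17) → sum 23
(4, 17, 16) → sum 37
(17, 16, 15) → sum 48  > 47 ✓
(16, 15, 9) → sum 40
(15, 9, 4) → sum 28
(9, 4, 18) → sum 31
1 window satisfy the condition.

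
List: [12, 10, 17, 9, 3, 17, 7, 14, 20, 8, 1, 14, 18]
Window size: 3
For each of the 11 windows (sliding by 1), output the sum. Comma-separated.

39, 36, 29, 29, 27, 38, 41, 42, 29, 23, 33

12 10 17 → sum 39
10 17 9 → sum 36
17 9 3 → sum 29
9 3 17 → sum 29
3 17 7 → sum 27
17 7 14 → sum 38
7 14 20 → sum 41
14 20 8 → sum 42
20 8 1 → sum 29
8 1 14 → sum 23
1 14 18 → sum 33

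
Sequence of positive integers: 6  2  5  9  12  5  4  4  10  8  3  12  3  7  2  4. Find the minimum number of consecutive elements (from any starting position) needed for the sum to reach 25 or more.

add 6: running sum 6 < 25
add 2: running sum 8 < 25
add 5: running sum 13 < 25
add 9: running sum 22 < 25
end 4: [5, 9, 12] sum 26, len 3
end 5: [9, 12, 5] sum 26, len 3
end 6: [9, 12, 5, 4] sum 30, len 4
end 7: [12, 5, 4, 4] sum 25, len 4
end 8: [12, 5, 4, 4, 10] sum 35, len 5
end 9: [4, 4, 10, 8] sum 26, len 4
end 10: [4, 10, 8, 3] sum 25, len 4
end 11: [10, 8, 3, 12] sum 33, len 4
end 12: [8, 3, 12, 3] sum 26, len 4
end 13: [3, 12, 3, 7] sum 25, len 4
end 14: [3, 12, 3, 7, 2] sum 27, len 5
end 15: [12, 3, 7, 2, 4] sum 28, len 5
Shortest qualifying length: 3.

3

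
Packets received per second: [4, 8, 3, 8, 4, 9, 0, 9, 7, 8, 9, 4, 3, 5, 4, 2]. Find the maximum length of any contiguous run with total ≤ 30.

6

add 4: [4] sum 4, len 1
add 8: [4, 8] sum 12, len 2
add 3: [4, 8, 3] sum 15, len 3
add 8: [4, 8, 3, 8] sum 23, len 4
add 4: [4, 8, 3, 8, 4] sum 27, len 5
add 9: [3, 8, 4, 9] sum 24, len 4
add 0: [3, 8, 4, 9, 0] sum 24, len 5
add 9: [8, 4, 9, 0, 9] sum 30, len 5
add 7: [4, 9, 0, 9, 7] sum 29, len 5
add 8: [0, 9, 7, 8] sum 24, len 4
add 9: [7, 8, 9] sum 24, len 3
add 4: [7, 8, 9, 4] sum 28, len 4
add 3: [8, 9, 4, 3] sum 24, len 4
add 5: [8, 9, 4, 3, 5] sum 29, len 5
add 4: [9, 4, 3, 5, 4] sum 25, len 5
add 2: [9, 4, 3, 5, 4, 2] sum 27, len 6
Longest length seen: 6.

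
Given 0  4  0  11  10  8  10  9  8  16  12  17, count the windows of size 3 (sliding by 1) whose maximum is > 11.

0 4 0 → max 4
4 0 11 → max 11
0 11 10 → max 11
11 10 8 → max 11
10 8 10 → max 10
8 10 9 → max 10
10 9 8 → max 10
9 8 16 → max 16  > 11 ✓
8 16 12 → max 16  > 11 ✓
16 12 17 → max 17  > 11 ✓
3 windows satisfy the condition.

3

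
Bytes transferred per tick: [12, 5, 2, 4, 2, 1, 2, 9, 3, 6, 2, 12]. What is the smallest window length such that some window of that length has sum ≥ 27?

add 12: running sum 12 < 27
add 5: running sum 17 < 27
add 2: running sum 19 < 27
add 4: running sum 23 < 27
add 2: running sum 25 < 27
add 1: running sum 26 < 27
end 6: [12, 5, 2, 4, 2, 1, 2] sum 28, len 7
end 7: [12, 5, 2, 4, 2, 1, 2, 9] sum 37, len 8
end 8: [5, 2, 4, 2, 1, 2, 9, 3] sum 28, len 8
end 9: [4, 2, 1, 2, 9, 3, 6] sum 27, len 7
end 10: [4, 2, 1, 2, 9, 3, 6, 2] sum 29, len 8
end 11: [9, 3, 6, 2, 12] sum 32, len 5
Shortest qualifying length: 5.

5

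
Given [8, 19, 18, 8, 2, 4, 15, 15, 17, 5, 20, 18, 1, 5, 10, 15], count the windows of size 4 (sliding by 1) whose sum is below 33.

3

8 19 18 8 → sum 53
19 18 8 2 → sum 47
18 8 2 4 → sum 32  < 33 ✓
8 2 4 15 → sum 29  < 33 ✓
2 4 15 15 → sum 36
4 15 15 17 → sum 51
15 15 17 5 → sum 52
15 17 5 20 → sum 57
17 5 20 18 → sum 60
5 20 18 1 → sum 44
20 18 1 5 → sum 44
18 1 5 10 → sum 34
1 5 10 15 → sum 31  < 33 ✓
3 windows satisfy the condition.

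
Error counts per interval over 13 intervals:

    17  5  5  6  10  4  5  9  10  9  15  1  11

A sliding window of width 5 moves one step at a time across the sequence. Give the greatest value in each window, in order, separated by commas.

(17, 5, 5, 6, 10) → max 17
(5, 5, 6, 10, 4) → max 10
(5, 6, 10, 4, 5) → max 10
(6, 10, 4, 5, 9) → max 10
(10, 4, 5, 9, 10) → max 10
(4, 5, 9, 10, 9) → max 10
(5, 9, 10, 9, 15) → max 15
(9, 10, 9, 15, 1) → max 15
(10, 9, 15, 1, 11) → max 15

17, 10, 10, 10, 10, 10, 15, 15, 15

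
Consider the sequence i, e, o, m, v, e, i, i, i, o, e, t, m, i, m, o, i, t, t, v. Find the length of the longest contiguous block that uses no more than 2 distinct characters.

4

[i] 1 distinct, len 1
[i, e] 2 distinct, len 2
[e, o] 2 distinct, len 2
[o, m] 2 distinct, len 2
[m, v] 2 distinct, len 2
[v, e] 2 distinct, len 2
[e, i] 2 distinct, len 2
[e, i, i] 2 distinct, len 3
[e, i, i, i] 2 distinct, len 4
[i, i, i, o] 2 distinct, len 4
[o, e] 2 distinct, len 2
[e, t] 2 distinct, len 2
[t, m] 2 distinct, len 2
[m, i] 2 distinct, len 2
[m, i, m] 2 distinct, len 3
[m, o] 2 distinct, len 2
[o, i] 2 distinct, len 2
[i, t] 2 distinct, len 2
[i, t, t] 2 distinct, len 3
[t, t, v] 2 distinct, len 3
Longest length with ≤2 distinct: 4.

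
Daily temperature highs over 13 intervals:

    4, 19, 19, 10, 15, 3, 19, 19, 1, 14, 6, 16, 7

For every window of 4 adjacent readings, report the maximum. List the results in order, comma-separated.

[4, 19, 19, 10] → max 19
[19, 19, 10, 15] → max 19
[19, 10, 15, 3] → max 19
[10, 15, 3, 19] → max 19
[15, 3, 19, 19] → max 19
[3, 19, 19, 1] → max 19
[19, 19, 1, 14] → max 19
[19, 1, 14, 6] → max 19
[1, 14, 6, 16] → max 16
[14, 6, 16, 7] → max 16

19, 19, 19, 19, 19, 19, 19, 19, 16, 16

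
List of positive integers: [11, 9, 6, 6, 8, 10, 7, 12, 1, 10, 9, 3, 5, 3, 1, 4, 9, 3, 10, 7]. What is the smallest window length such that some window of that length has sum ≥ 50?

6

add 11: running sum 11 < 50
add 9: running sum 20 < 50
add 6: running sum 26 < 50
add 6: running sum 32 < 50
add 8: running sum 40 < 50
add 10: shortest ending here [11, 9, 6, 6, 8, 10] sum 50, len 6
add 7: shortest ending here [11, 9, 6, 6, 8, 10, 7] sum 57, len 7
add 12: shortest ending here [9, 6, 6, 8, 10, 7, 12] sum 58, len 7
add 1: shortest ending here [6, 6, 8, 10, 7, 12, 1] sum 50, len 7
add 10: shortest ending here [6, 8, 10, 7, 12, 1, 10] sum 54, len 7
add 9: shortest ending here [8, 10, 7, 12, 1, 10, 9] sum 57, len 7
add 3: shortest ending here [10, 7, 12, 1, 10, 9, 3] sum 52, len 7
add 5: shortest ending here [10, 7, 12, 1, 10, 9, 3, 5] sum 57, len 8
add 3: shortest ending here [7, 12, 1, 10, 9, 3, 5, 3] sum 50, len 8
add 1: shortest ending here [7, 12, 1, 10, 9, 3, 5, 3, 1] sum 51, len 9
add 4: shortest ending here [7, 12, 1, 10, 9, 3, 5, 3, 1, 4] sum 55, len 10
add 9: shortest ending here [12, 1, 10, 9, 3, 5, 3, 1, 4, 9] sum 57, len 10
add 3: shortest ending here [12, 1, 10, 9, 3, 5, 3, 1, 4, 9, 3] sum 60, len 11
add 10: shortest ending here [10, 9, 3, 5, 3, 1, 4, 9, 3, 10] sum 57, len 10
add 7: shortest ending here [9, 3, 5, 3, 1, 4, 9, 3, 10, 7] sum 54, len 10
Shortest qualifying length: 6.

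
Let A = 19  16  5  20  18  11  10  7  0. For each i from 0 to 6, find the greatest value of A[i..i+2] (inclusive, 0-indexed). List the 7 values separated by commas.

19, 20, 20, 20, 18, 11, 10

[19, 16, 5] → max 19
[16, 5, 20] → max 20
[5, 20, 18] → max 20
[20, 18, 11] → max 20
[18, 11, 10] → max 18
[11, 10, 7] → max 11
[10, 7, 0] → max 10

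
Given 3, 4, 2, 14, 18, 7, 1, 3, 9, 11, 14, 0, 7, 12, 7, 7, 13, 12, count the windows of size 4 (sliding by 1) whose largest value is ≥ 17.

4

(3, 4, 2, 14) → max 14
(4, 2, 14, 18) → max 18  ≥ 17 ✓
(2, 14, 18, 7) → max 18  ≥ 17 ✓
(14, 18, 7, 1) → max 18  ≥ 17 ✓
(18, 7, 1, 3) → max 18  ≥ 17 ✓
(7, 1, 3, 9) → max 9
(1, 3, 9, 11) → max 11
(3, 9, 11, 14) → max 14
(9, 11, 14, 0) → max 14
(11, 14, 0, 7) → max 14
(14, 0, 7, 12) → max 14
(0, 7, 12, 7) → max 12
(7, 12, 7, 7) → max 12
(12, 7, 7, 13) → max 13
(7, 7, 13, 12) → max 13
4 windows satisfy the condition.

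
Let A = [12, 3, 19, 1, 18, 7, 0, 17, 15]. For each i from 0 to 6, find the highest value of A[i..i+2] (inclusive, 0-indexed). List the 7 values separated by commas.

19, 19, 19, 18, 18, 17, 17

[12, 3, 19] → max 19
[3, 19, 1] → max 19
[19, 1, 18] → max 19
[1, 18, 7] → max 18
[18, 7, 0] → max 18
[7, 0, 17] → max 17
[0, 17, 15] → max 17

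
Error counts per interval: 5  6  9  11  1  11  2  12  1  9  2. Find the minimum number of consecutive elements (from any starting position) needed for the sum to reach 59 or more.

Extend right; whenever the sum reaches 59, record the length and shrink from the left:
add 5: running sum 5 < 59
add 6: running sum 11 < 59
add 9: running sum 20 < 59
add 11: running sum 31 < 59
add 1: running sum 32 < 59
add 11: running sum 43 < 59
add 2: running sum 45 < 59
add 12: running sum 57 < 59
add 1: running sum 58 < 59
end 9: [6, 9, 11, 1, 11, 2, 12, 1, 9] sum 62, len 9
end 10: [6, 9, 11, 1, 11, 2, 12, 1, 9, 2] sum 64, len 10
Shortest qualifying length: 9.

9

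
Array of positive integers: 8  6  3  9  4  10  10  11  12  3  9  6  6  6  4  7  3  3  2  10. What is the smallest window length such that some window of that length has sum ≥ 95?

Extend right; whenever the sum reaches 95, record the length and shrink from the left:
add 8: running sum 8 < 95
add 6: running sum 14 < 95
add 3: running sum 17 < 95
add 9: running sum 26 < 95
add 4: running sum 30 < 95
add 10: running sum 40 < 95
add 10: running sum 50 < 95
add 11: running sum 61 < 95
add 12: running sum 73 < 95
add 3: running sum 76 < 95
add 9: running sum 85 < 95
add 6: running sum 91 < 95
end 12: [8, 6, 3, 9, 4, 10, 10, 11, 12, 3, 9, 6, 6] sum 97, len 13
end 13: [6, 3, 9, 4, 10, 10, 11, 12, 3, 9, 6, 6, 6] sum 95, len 13
end 14: [6, 3, 9, 4, 10, 10, 11, 12, 3, 9, 6, 6, 6, 4] sum 99, len 14
end 15: [9, 4, 10, 10, 11, 12, 3, 9, 6, 6, 6, 4, 7] sum 97, len 13
end 16: [9, 4, 10, 10, 11, 12, 3, 9, 6, 6, 6, 4, 7, 3] sum 100, len 14
end 17: [9, 4, 10, 10, 11, 12, 3, 9, 6, 6, 6, 4, 7, 3, 3] sum 103, len 15
end 18: [4, 10, 10, 11, 12, 3, 9, 6, 6, 6, 4, 7, 3, 3, 2] sum 96, len 15
end 19: [10, 10, 11, 12, 3, 9, 6, 6, 6, 4, 7, 3, 3, 2, 10] sum 102, len 15
Shortest qualifying length: 13.

13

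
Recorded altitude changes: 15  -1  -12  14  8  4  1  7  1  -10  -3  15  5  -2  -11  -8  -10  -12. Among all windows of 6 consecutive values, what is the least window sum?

-38

[15, -1, -12, 14, 8, 4] → sum 28
[-1, -12, 14, 8, 4, 1] → sum 14
[-12, 14, 8, 4, 1, 7] → sum 22
[14, 8, 4, 1, 7, 1] → sum 35
[8, 4, 1, 7, 1, -10] → sum 11
[4, 1, 7, 1, -10, -3] → sum 0
[1, 7, 1, -10, -3, 15] → sum 11
[7, 1, -10, -3, 15, 5] → sum 15
[1, -10, -3, 15, 5, -2] → sum 6
[-10, -3, 15, 5, -2, -11] → sum -6
[-3, 15, 5, -2, -11, -8] → sum -4
[15, 5, -2, -11, -8, -10] → sum -11
[5, -2, -11, -8, -10, -12] → sum -38
Least of these is -38.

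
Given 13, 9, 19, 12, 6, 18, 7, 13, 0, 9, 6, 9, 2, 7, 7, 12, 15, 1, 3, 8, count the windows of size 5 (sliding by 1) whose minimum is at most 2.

13 9 19 12 6 → min 6
9 19 12 6 18 → min 6
19 12 6 18 7 → min 6
12 6 18 7 13 → min 6
6 18 7 13 0 → min 0  ≤ 2 ✓
18 7 13 0 9 → min 0  ≤ 2 ✓
7 13 0 9 6 → min 0  ≤ 2 ✓
13 0 9 6 9 → min 0  ≤ 2 ✓
0 9 6 9 2 → min 0  ≤ 2 ✓
9 6 9 2 7 → min 2  ≤ 2 ✓
6 9 2 7 7 → min 2  ≤ 2 ✓
9 2 7 7 12 → min 2  ≤ 2 ✓
2 7 7 12 15 → min 2  ≤ 2 ✓
7 7 12 15 1 → min 1  ≤ 2 ✓
7 12 15 1 3 → min 1  ≤ 2 ✓
12 15 1 3 8 → min 1  ≤ 2 ✓
12 windows satisfy the condition.

12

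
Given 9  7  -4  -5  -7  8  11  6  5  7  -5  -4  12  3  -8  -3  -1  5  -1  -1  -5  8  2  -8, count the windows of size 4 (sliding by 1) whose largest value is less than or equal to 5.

[9, 7, -4, -5] → max 9
[7, -4, -5, -7] → max 7
[-4, -5, -7, 8] → max 8
[-5, -7, 8, 11] → max 11
[-7, 8, 11, 6] → max 11
[8, 11, 6, 5] → max 11
[11, 6, 5, 7] → max 11
[6, 5, 7, -5] → max 7
[5, 7, -5, -4] → max 7
[7, -5, -4, 12] → max 12
[-5, -4, 12, 3] → max 12
[-4, 12, 3, -8] → max 12
[12, 3, -8, -3] → max 12
[3, -8, -3, -1] → max 3  ≤ 5 ✓
[-8, -3, -1, 5] → max 5  ≤ 5 ✓
[-3, -1, 5, -1] → max 5  ≤ 5 ✓
[-1, 5, -1, -1] → max 5  ≤ 5 ✓
[5, -1, -1, -5] → max 5  ≤ 5 ✓
[-1, -1, -5, 8] → max 8
[-1, -5, 8, 2] → max 8
[-5, 8, 2, -8] → max 8
5 windows satisfy the condition.

5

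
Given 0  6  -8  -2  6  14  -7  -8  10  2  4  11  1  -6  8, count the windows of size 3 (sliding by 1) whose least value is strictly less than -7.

0 6 -8 → min -8  < -7 ✓
6 -8 -2 → min -8  < -7 ✓
-8 -2 6 → min -8  < -7 ✓
-2 6 14 → min -2
6 14 -7 → min -7
14 -7 -8 → min -8  < -7 ✓
-7 -8 10 → min -8  < -7 ✓
-8 10 2 → min -8  < -7 ✓
10 2 4 → min 2
2 4 11 → min 2
4 11 1 → min 1
11 1 -6 → min -6
1 -6 8 → min -6
6 windows satisfy the condition.

6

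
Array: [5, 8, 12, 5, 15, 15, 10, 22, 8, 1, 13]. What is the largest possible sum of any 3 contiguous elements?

47

Window sums for each of the 9 positions:
5 8 12 → sum 25
8 12 5 → sum 25
12 5 15 → sum 32
5 15 15 → sum 35
15 15 10 → sum 40
15 10 22 → sum 47
10 22 8 → sum 40
22 8 1 → sum 31
8 1 13 → sum 22
Largest of these is 47.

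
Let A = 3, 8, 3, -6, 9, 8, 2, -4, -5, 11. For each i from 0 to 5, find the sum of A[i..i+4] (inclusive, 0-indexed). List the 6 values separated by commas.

17, 22, 16, 9, 10, 12

Sliding a size-5 window across the 10 values:
[3, 8, 3, -6, 9] → sum 17
[8, 3, -6, 9, 8] → sum 22
[3, -6, 9, 8, 2] → sum 16
[-6, 9, 8, 2, -4] → sum 9
[9, 8, 2, -4, -5] → sum 10
[8, 2, -4, -5, 11] → sum 12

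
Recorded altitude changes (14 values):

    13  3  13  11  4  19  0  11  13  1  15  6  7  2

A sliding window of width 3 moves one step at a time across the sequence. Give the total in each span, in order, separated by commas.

(13, 3, 13) → sum 29
(3, 13, 11) → sum 27
(13, 11, 4) → sum 28
(11, 4, 19) → sum 34
(4, 19, 0) → sum 23
(19, 0, 11) → sum 30
(0, 11, 13) → sum 24
(11, 13, 1) → sum 25
(13, 1, 15) → sum 29
(1, 15, 6) → sum 22
(15, 6, 7) → sum 28
(6, 7, 2) → sum 15

29, 27, 28, 34, 23, 30, 24, 25, 29, 22, 28, 15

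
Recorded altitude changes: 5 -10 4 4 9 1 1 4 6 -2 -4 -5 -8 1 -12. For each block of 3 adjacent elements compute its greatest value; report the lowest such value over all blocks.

-4

5 -10 4 → max 5
-10 4 4 → max 4
4 4 9 → max 9
4 9 1 → max 9
9 1 1 → max 9
1 1 4 → max 4
1 4 6 → max 6
4 6 -2 → max 6
6 -2 -4 → max 6
-2 -4 -5 → max -2
-4 -5 -8 → max -4
-5 -8 1 → max 1
-8 1 -12 → max 1
Lowest of these is -4.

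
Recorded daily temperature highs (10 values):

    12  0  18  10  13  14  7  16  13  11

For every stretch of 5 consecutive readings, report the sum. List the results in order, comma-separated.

53, 55, 62, 60, 63, 61

12 0 18 10 13 → sum 53
0 18 10 13 14 → sum 55
18 10 13 14 7 → sum 62
10 13 14 7 16 → sum 60
13 14 7 16 13 → sum 63
14 7 16 13 11 → sum 61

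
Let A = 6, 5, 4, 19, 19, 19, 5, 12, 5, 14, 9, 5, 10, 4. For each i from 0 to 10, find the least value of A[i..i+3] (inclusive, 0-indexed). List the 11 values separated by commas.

4, 4, 4, 5, 5, 5, 5, 5, 5, 5, 4

6 5 4 19 → min 4
5 4 19 19 → min 4
4 19 19 19 → min 4
19 19 19 5 → min 5
19 19 5 12 → min 5
19 5 12 5 → min 5
5 12 5 14 → min 5
12 5 14 9 → min 5
5 14 9 5 → min 5
14 9 5 10 → min 5
9 5 10 4 → min 4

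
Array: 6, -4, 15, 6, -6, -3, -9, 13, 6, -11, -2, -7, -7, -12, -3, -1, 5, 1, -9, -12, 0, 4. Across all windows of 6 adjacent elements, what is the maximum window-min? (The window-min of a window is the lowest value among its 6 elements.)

-6

6 -4 15 6 -6 -3 → min -6
-4 15 6 -6 -3 -9 → min -9
15 6 -6 -3 -9 13 → min -9
6 -6 -3 -9 13 6 → min -9
-6 -3 -9 13 6 -11 → min -11
-3 -9 13 6 -11 -2 → min -11
-9 13 6 -11 -2 -7 → min -11
13 6 -11 -2 -7 -7 → min -11
6 -11 -2 -7 -7 -12 → min -12
-11 -2 -7 -7 -12 -3 → min -12
-2 -7 -7 -12 -3 -1 → min -12
-7 -7 -12 -3 -1 5 → min -12
-7 -12 -3 -1 5 1 → min -12
-12 -3 -1 5 1 -9 → min -12
-3 -1 5 1 -9 -12 → min -12
-1 5 1 -9 -12 0 → min -12
5 1 -9 -12 0 4 → min -12
Maximum of these is -6.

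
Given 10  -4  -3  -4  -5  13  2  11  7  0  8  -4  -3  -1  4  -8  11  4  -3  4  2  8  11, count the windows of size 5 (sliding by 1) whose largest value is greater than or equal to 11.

13

(10, -4, -3, -4, -5) → max 10
(-4, -3, -4, -5, 13) → max 13  ≥ 11 ✓
(-3, -4, -5, 13, 2) → max 13  ≥ 11 ✓
(-4, -5, 13, 2, 11) → max 13  ≥ 11 ✓
(-5, 13, 2, 11, 7) → max 13  ≥ 11 ✓
(13, 2, 11, 7, 0) → max 13  ≥ 11 ✓
(2, 11, 7, 0, 8) → max 11  ≥ 11 ✓
(11, 7, 0, 8, -4) → max 11  ≥ 11 ✓
(7, 0, 8, -4, -3) → max 8
(0, 8, -4, -3, -1) → max 8
(8, -4, -3, -1, 4) → max 8
(-4, -3, -1, 4, -8) → max 4
(-3, -1, 4, -8, 11) → max 11  ≥ 11 ✓
(-1, 4, -8, 11, 4) → max 11  ≥ 11 ✓
(4, -8, 11, 4, -3) → max 11  ≥ 11 ✓
(-8, 11, 4, -3, 4) → max 11  ≥ 11 ✓
(11, 4, -3, 4, 2) → max 11  ≥ 11 ✓
(4, -3, 4, 2, 8) → max 8
(-3, 4, 2, 8, 11) → max 11  ≥ 11 ✓
13 windows satisfy the condition.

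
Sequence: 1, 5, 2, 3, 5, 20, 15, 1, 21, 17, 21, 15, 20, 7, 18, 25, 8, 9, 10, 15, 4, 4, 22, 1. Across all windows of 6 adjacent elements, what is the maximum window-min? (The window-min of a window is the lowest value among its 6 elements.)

[1, 5, 2, 3, 5, 20] → min 1
[5, 2, 3, 5, 20, 15] → min 2
[2, 3, 5, 20, 15, 1] → min 1
[3, 5, 20, 15, 1, 21] → min 1
[5, 20, 15, 1, 21, 17] → min 1
[20, 15, 1, 21, 17, 21] → min 1
[15, 1, 21, 17, 21, 15] → min 1
[1, 21, 17, 21, 15, 20] → min 1
[21, 17, 21, 15, 20, 7] → min 7
[17, 21, 15, 20, 7, 18] → min 7
[21, 15, 20, 7, 18, 25] → min 7
[15, 20, 7, 18, 25, 8] → min 7
[20, 7, 18, 25, 8, 9] → min 7
[7, 18, 25, 8, 9, 10] → min 7
[18, 25, 8, 9, 10, 15] → min 8
[25, 8, 9, 10, 15, 4] → min 4
[8, 9, 10, 15, 4, 4] → min 4
[9, 10, 15, 4, 4, 22] → min 4
[10, 15, 4, 4, 22, 1] → min 1
Maximum of these is 8.

8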